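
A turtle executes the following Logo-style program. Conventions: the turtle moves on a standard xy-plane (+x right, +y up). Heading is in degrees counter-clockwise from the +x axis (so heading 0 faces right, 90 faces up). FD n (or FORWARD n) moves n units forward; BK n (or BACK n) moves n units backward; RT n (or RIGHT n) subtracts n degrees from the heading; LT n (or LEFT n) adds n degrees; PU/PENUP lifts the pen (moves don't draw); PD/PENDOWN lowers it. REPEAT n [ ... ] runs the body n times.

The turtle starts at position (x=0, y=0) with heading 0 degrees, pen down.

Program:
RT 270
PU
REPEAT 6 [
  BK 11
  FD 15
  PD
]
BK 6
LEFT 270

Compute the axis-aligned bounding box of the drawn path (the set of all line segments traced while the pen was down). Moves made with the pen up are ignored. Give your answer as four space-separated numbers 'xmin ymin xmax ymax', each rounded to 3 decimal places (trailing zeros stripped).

Answer: 0 -7 0 24

Derivation:
Executing turtle program step by step:
Start: pos=(0,0), heading=0, pen down
RT 270: heading 0 -> 90
PU: pen up
REPEAT 6 [
  -- iteration 1/6 --
  BK 11: (0,0) -> (0,-11) [heading=90, move]
  FD 15: (0,-11) -> (0,4) [heading=90, move]
  PD: pen down
  -- iteration 2/6 --
  BK 11: (0,4) -> (0,-7) [heading=90, draw]
  FD 15: (0,-7) -> (0,8) [heading=90, draw]
  PD: pen down
  -- iteration 3/6 --
  BK 11: (0,8) -> (0,-3) [heading=90, draw]
  FD 15: (0,-3) -> (0,12) [heading=90, draw]
  PD: pen down
  -- iteration 4/6 --
  BK 11: (0,12) -> (0,1) [heading=90, draw]
  FD 15: (0,1) -> (0,16) [heading=90, draw]
  PD: pen down
  -- iteration 5/6 --
  BK 11: (0,16) -> (0,5) [heading=90, draw]
  FD 15: (0,5) -> (0,20) [heading=90, draw]
  PD: pen down
  -- iteration 6/6 --
  BK 11: (0,20) -> (0,9) [heading=90, draw]
  FD 15: (0,9) -> (0,24) [heading=90, draw]
  PD: pen down
]
BK 6: (0,24) -> (0,18) [heading=90, draw]
LT 270: heading 90 -> 0
Final: pos=(0,18), heading=0, 11 segment(s) drawn

Segment endpoints: x in {0, 0, 0, 0, 0, 0, 0, 0, 0, 0, 0, 0}, y in {-7, -3, 1, 4, 5, 8, 9, 12, 16, 18, 20, 24}
xmin=0, ymin=-7, xmax=0, ymax=24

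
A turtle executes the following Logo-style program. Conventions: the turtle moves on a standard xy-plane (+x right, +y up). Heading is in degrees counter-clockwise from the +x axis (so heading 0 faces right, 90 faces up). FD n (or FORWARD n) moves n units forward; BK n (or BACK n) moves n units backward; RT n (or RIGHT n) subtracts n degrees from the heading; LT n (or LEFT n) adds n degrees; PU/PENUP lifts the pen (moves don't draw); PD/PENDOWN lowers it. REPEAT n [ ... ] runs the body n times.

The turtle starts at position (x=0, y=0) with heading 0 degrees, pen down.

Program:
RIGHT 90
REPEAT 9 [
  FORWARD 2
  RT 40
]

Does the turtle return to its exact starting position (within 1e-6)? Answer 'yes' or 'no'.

Executing turtle program step by step:
Start: pos=(0,0), heading=0, pen down
RT 90: heading 0 -> 270
REPEAT 9 [
  -- iteration 1/9 --
  FD 2: (0,0) -> (0,-2) [heading=270, draw]
  RT 40: heading 270 -> 230
  -- iteration 2/9 --
  FD 2: (0,-2) -> (-1.286,-3.532) [heading=230, draw]
  RT 40: heading 230 -> 190
  -- iteration 3/9 --
  FD 2: (-1.286,-3.532) -> (-3.255,-3.879) [heading=190, draw]
  RT 40: heading 190 -> 150
  -- iteration 4/9 --
  FD 2: (-3.255,-3.879) -> (-4.987,-2.879) [heading=150, draw]
  RT 40: heading 150 -> 110
  -- iteration 5/9 --
  FD 2: (-4.987,-2.879) -> (-5.671,-1) [heading=110, draw]
  RT 40: heading 110 -> 70
  -- iteration 6/9 --
  FD 2: (-5.671,-1) -> (-4.987,0.879) [heading=70, draw]
  RT 40: heading 70 -> 30
  -- iteration 7/9 --
  FD 2: (-4.987,0.879) -> (-3.255,1.879) [heading=30, draw]
  RT 40: heading 30 -> 350
  -- iteration 8/9 --
  FD 2: (-3.255,1.879) -> (-1.286,1.532) [heading=350, draw]
  RT 40: heading 350 -> 310
  -- iteration 9/9 --
  FD 2: (-1.286,1.532) -> (0,0) [heading=310, draw]
  RT 40: heading 310 -> 270
]
Final: pos=(0,0), heading=270, 9 segment(s) drawn

Start position: (0, 0)
Final position: (0, 0)
Distance = 0; < 1e-6 -> CLOSED

Answer: yes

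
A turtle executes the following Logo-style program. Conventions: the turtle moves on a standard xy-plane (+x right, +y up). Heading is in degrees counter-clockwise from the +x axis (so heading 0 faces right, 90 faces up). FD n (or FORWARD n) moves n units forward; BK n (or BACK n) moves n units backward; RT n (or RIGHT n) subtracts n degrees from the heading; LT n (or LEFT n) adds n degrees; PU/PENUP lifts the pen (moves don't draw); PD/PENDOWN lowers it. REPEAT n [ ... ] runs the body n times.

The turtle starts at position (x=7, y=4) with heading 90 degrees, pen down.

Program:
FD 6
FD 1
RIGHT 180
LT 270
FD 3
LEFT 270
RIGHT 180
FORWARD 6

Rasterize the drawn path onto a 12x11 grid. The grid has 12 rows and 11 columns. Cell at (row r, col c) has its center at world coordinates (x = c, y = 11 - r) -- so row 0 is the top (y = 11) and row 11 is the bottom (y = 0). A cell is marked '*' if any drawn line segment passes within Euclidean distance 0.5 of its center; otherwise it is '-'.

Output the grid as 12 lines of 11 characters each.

Answer: ----****---
----*--*---
----*--*---
----*--*---
----*--*---
----*--*---
----*--*---
-------*---
-----------
-----------
-----------
-----------

Derivation:
Segment 0: (7,4) -> (7,10)
Segment 1: (7,10) -> (7,11)
Segment 2: (7,11) -> (4,11)
Segment 3: (4,11) -> (4,5)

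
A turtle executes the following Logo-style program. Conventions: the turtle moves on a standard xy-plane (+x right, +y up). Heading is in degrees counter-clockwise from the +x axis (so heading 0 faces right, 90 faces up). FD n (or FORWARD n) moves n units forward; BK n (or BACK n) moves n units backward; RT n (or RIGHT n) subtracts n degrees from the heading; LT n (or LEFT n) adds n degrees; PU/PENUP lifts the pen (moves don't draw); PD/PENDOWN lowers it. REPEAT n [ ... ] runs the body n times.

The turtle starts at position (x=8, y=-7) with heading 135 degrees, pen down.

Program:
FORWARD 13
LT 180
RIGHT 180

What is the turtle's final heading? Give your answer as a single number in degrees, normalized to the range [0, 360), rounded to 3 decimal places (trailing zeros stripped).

Answer: 135

Derivation:
Executing turtle program step by step:
Start: pos=(8,-7), heading=135, pen down
FD 13: (8,-7) -> (-1.192,2.192) [heading=135, draw]
LT 180: heading 135 -> 315
RT 180: heading 315 -> 135
Final: pos=(-1.192,2.192), heading=135, 1 segment(s) drawn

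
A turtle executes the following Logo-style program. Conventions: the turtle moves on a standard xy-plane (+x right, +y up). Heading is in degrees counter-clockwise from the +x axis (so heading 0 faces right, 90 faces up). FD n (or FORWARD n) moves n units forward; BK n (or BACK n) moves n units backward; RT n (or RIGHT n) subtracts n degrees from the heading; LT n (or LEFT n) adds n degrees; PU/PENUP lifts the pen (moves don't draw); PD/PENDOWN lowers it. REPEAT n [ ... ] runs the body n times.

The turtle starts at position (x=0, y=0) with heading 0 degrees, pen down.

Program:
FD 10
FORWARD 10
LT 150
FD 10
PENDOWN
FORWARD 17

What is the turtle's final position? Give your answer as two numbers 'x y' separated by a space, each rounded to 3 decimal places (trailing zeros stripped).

Answer: -3.383 13.5

Derivation:
Executing turtle program step by step:
Start: pos=(0,0), heading=0, pen down
FD 10: (0,0) -> (10,0) [heading=0, draw]
FD 10: (10,0) -> (20,0) [heading=0, draw]
LT 150: heading 0 -> 150
FD 10: (20,0) -> (11.34,5) [heading=150, draw]
PD: pen down
FD 17: (11.34,5) -> (-3.383,13.5) [heading=150, draw]
Final: pos=(-3.383,13.5), heading=150, 4 segment(s) drawn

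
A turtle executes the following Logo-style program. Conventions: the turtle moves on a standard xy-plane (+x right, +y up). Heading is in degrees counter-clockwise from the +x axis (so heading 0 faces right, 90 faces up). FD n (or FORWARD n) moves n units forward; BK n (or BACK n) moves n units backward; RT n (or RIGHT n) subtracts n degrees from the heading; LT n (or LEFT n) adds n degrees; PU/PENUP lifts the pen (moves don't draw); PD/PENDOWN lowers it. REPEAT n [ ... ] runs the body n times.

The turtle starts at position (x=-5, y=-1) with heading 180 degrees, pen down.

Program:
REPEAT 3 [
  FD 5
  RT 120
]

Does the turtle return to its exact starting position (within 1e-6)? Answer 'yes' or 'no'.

Executing turtle program step by step:
Start: pos=(-5,-1), heading=180, pen down
REPEAT 3 [
  -- iteration 1/3 --
  FD 5: (-5,-1) -> (-10,-1) [heading=180, draw]
  RT 120: heading 180 -> 60
  -- iteration 2/3 --
  FD 5: (-10,-1) -> (-7.5,3.33) [heading=60, draw]
  RT 120: heading 60 -> 300
  -- iteration 3/3 --
  FD 5: (-7.5,3.33) -> (-5,-1) [heading=300, draw]
  RT 120: heading 300 -> 180
]
Final: pos=(-5,-1), heading=180, 3 segment(s) drawn

Start position: (-5, -1)
Final position: (-5, -1)
Distance = 0; < 1e-6 -> CLOSED

Answer: yes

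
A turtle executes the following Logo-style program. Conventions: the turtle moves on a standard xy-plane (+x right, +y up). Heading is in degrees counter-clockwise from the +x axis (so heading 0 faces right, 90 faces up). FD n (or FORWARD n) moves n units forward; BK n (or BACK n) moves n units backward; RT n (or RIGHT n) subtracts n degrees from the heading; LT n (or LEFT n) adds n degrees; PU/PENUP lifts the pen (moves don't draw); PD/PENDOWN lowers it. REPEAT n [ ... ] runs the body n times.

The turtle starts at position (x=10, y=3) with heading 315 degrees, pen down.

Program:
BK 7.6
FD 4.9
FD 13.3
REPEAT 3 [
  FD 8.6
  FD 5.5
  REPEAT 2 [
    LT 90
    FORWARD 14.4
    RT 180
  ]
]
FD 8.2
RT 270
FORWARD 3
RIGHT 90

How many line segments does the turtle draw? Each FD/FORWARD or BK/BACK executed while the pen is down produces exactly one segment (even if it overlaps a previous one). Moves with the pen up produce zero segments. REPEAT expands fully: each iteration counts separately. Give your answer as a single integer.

Answer: 17

Derivation:
Executing turtle program step by step:
Start: pos=(10,3), heading=315, pen down
BK 7.6: (10,3) -> (4.626,8.374) [heading=315, draw]
FD 4.9: (4.626,8.374) -> (8.091,4.909) [heading=315, draw]
FD 13.3: (8.091,4.909) -> (17.495,-4.495) [heading=315, draw]
REPEAT 3 [
  -- iteration 1/3 --
  FD 8.6: (17.495,-4.495) -> (23.576,-10.576) [heading=315, draw]
  FD 5.5: (23.576,-10.576) -> (27.466,-14.466) [heading=315, draw]
  REPEAT 2 [
    -- iteration 1/2 --
    LT 90: heading 315 -> 45
    FD 14.4: (27.466,-14.466) -> (37.648,-4.283) [heading=45, draw]
    RT 180: heading 45 -> 225
    -- iteration 2/2 --
    LT 90: heading 225 -> 315
    FD 14.4: (37.648,-4.283) -> (47.83,-14.466) [heading=315, draw]
    RT 180: heading 315 -> 135
  ]
  -- iteration 2/3 --
  FD 8.6: (47.83,-14.466) -> (41.749,-8.384) [heading=135, draw]
  FD 5.5: (41.749,-8.384) -> (37.86,-4.495) [heading=135, draw]
  REPEAT 2 [
    -- iteration 1/2 --
    LT 90: heading 135 -> 225
    FD 14.4: (37.86,-4.495) -> (27.678,-14.678) [heading=225, draw]
    RT 180: heading 225 -> 45
    -- iteration 2/2 --
    LT 90: heading 45 -> 135
    FD 14.4: (27.678,-14.678) -> (17.495,-4.495) [heading=135, draw]
    RT 180: heading 135 -> 315
  ]
  -- iteration 3/3 --
  FD 8.6: (17.495,-4.495) -> (23.576,-10.576) [heading=315, draw]
  FD 5.5: (23.576,-10.576) -> (27.466,-14.466) [heading=315, draw]
  REPEAT 2 [
    -- iteration 1/2 --
    LT 90: heading 315 -> 45
    FD 14.4: (27.466,-14.466) -> (37.648,-4.283) [heading=45, draw]
    RT 180: heading 45 -> 225
    -- iteration 2/2 --
    LT 90: heading 225 -> 315
    FD 14.4: (37.648,-4.283) -> (47.83,-14.466) [heading=315, draw]
    RT 180: heading 315 -> 135
  ]
]
FD 8.2: (47.83,-14.466) -> (42.032,-8.667) [heading=135, draw]
RT 270: heading 135 -> 225
FD 3: (42.032,-8.667) -> (39.911,-10.789) [heading=225, draw]
RT 90: heading 225 -> 135
Final: pos=(39.911,-10.789), heading=135, 17 segment(s) drawn
Segments drawn: 17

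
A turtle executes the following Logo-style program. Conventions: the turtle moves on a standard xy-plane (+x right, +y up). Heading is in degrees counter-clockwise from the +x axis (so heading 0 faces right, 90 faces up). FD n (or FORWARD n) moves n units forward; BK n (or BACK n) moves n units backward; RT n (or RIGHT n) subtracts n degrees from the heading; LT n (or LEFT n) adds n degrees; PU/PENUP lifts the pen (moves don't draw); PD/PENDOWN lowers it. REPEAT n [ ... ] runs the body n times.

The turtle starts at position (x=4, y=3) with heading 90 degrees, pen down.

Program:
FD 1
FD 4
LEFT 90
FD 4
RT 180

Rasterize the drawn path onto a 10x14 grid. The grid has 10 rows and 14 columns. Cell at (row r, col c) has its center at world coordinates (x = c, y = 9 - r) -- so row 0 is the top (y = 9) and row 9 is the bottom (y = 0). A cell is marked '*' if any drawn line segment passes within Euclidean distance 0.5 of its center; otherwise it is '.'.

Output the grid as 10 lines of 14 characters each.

Segment 0: (4,3) -> (4,4)
Segment 1: (4,4) -> (4,8)
Segment 2: (4,8) -> (0,8)

Answer: ..............
*****.........
....*.........
....*.........
....*.........
....*.........
....*.........
..............
..............
..............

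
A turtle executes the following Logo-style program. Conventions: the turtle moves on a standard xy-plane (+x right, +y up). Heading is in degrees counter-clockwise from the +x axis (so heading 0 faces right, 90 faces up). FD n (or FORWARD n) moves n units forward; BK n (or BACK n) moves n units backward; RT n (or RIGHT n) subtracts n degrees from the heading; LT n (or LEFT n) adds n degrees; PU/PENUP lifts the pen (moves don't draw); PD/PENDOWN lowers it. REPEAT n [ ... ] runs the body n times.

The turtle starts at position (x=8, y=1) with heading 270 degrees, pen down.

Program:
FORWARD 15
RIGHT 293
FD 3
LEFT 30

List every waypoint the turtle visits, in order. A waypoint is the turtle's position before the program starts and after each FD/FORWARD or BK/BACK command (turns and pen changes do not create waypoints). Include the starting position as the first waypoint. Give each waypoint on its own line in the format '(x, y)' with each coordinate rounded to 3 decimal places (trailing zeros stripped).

Answer: (8, 1)
(8, -14)
(10.762, -15.172)

Derivation:
Executing turtle program step by step:
Start: pos=(8,1), heading=270, pen down
FD 15: (8,1) -> (8,-14) [heading=270, draw]
RT 293: heading 270 -> 337
FD 3: (8,-14) -> (10.762,-15.172) [heading=337, draw]
LT 30: heading 337 -> 7
Final: pos=(10.762,-15.172), heading=7, 2 segment(s) drawn
Waypoints (3 total):
(8, 1)
(8, -14)
(10.762, -15.172)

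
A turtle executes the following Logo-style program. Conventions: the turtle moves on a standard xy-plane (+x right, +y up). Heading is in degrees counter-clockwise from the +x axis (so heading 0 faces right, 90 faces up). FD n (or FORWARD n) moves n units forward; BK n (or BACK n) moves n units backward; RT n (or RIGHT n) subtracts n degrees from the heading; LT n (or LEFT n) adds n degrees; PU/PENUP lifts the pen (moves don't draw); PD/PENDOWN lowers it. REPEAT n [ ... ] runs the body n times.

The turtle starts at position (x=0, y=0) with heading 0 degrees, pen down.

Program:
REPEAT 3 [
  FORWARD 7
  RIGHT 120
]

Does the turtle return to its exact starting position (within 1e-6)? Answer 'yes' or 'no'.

Answer: yes

Derivation:
Executing turtle program step by step:
Start: pos=(0,0), heading=0, pen down
REPEAT 3 [
  -- iteration 1/3 --
  FD 7: (0,0) -> (7,0) [heading=0, draw]
  RT 120: heading 0 -> 240
  -- iteration 2/3 --
  FD 7: (7,0) -> (3.5,-6.062) [heading=240, draw]
  RT 120: heading 240 -> 120
  -- iteration 3/3 --
  FD 7: (3.5,-6.062) -> (0,0) [heading=120, draw]
  RT 120: heading 120 -> 0
]
Final: pos=(0,0), heading=0, 3 segment(s) drawn

Start position: (0, 0)
Final position: (0, 0)
Distance = 0; < 1e-6 -> CLOSED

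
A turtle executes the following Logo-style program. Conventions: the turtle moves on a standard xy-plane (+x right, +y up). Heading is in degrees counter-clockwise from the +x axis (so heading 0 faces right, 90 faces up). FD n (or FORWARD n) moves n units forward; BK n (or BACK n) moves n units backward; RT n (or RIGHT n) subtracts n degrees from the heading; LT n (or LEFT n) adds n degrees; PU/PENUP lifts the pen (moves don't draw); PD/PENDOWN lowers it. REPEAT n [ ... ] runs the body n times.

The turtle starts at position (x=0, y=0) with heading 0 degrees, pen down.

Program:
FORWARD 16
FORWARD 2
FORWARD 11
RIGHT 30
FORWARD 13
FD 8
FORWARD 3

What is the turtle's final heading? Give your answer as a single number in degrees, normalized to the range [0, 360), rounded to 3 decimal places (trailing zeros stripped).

Answer: 330

Derivation:
Executing turtle program step by step:
Start: pos=(0,0), heading=0, pen down
FD 16: (0,0) -> (16,0) [heading=0, draw]
FD 2: (16,0) -> (18,0) [heading=0, draw]
FD 11: (18,0) -> (29,0) [heading=0, draw]
RT 30: heading 0 -> 330
FD 13: (29,0) -> (40.258,-6.5) [heading=330, draw]
FD 8: (40.258,-6.5) -> (47.187,-10.5) [heading=330, draw]
FD 3: (47.187,-10.5) -> (49.785,-12) [heading=330, draw]
Final: pos=(49.785,-12), heading=330, 6 segment(s) drawn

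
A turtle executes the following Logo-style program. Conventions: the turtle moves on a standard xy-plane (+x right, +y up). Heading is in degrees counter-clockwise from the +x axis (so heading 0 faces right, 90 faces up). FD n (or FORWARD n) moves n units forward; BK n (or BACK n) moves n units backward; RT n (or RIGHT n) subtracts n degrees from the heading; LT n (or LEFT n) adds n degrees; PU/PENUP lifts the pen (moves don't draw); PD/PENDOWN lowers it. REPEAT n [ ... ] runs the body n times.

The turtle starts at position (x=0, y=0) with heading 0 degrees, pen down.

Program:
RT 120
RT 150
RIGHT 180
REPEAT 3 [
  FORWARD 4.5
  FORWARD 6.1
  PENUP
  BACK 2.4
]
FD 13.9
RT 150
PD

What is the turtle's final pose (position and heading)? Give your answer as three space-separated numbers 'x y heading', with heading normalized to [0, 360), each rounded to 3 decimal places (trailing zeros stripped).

Answer: 0 -38.5 120

Derivation:
Executing turtle program step by step:
Start: pos=(0,0), heading=0, pen down
RT 120: heading 0 -> 240
RT 150: heading 240 -> 90
RT 180: heading 90 -> 270
REPEAT 3 [
  -- iteration 1/3 --
  FD 4.5: (0,0) -> (0,-4.5) [heading=270, draw]
  FD 6.1: (0,-4.5) -> (0,-10.6) [heading=270, draw]
  PU: pen up
  BK 2.4: (0,-10.6) -> (0,-8.2) [heading=270, move]
  -- iteration 2/3 --
  FD 4.5: (0,-8.2) -> (0,-12.7) [heading=270, move]
  FD 6.1: (0,-12.7) -> (0,-18.8) [heading=270, move]
  PU: pen up
  BK 2.4: (0,-18.8) -> (0,-16.4) [heading=270, move]
  -- iteration 3/3 --
  FD 4.5: (0,-16.4) -> (0,-20.9) [heading=270, move]
  FD 6.1: (0,-20.9) -> (0,-27) [heading=270, move]
  PU: pen up
  BK 2.4: (0,-27) -> (0,-24.6) [heading=270, move]
]
FD 13.9: (0,-24.6) -> (0,-38.5) [heading=270, move]
RT 150: heading 270 -> 120
PD: pen down
Final: pos=(0,-38.5), heading=120, 2 segment(s) drawn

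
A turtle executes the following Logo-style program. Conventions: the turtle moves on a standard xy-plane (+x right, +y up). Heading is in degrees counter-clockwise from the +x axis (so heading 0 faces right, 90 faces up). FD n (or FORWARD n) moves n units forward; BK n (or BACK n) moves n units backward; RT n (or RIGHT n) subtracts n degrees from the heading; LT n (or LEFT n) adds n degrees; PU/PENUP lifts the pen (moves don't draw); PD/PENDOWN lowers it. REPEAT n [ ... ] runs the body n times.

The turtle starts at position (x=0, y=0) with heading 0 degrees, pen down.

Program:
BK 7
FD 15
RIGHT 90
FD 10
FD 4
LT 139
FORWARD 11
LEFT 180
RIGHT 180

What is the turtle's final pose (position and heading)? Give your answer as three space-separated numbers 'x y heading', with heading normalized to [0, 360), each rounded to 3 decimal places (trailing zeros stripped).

Executing turtle program step by step:
Start: pos=(0,0), heading=0, pen down
BK 7: (0,0) -> (-7,0) [heading=0, draw]
FD 15: (-7,0) -> (8,0) [heading=0, draw]
RT 90: heading 0 -> 270
FD 10: (8,0) -> (8,-10) [heading=270, draw]
FD 4: (8,-10) -> (8,-14) [heading=270, draw]
LT 139: heading 270 -> 49
FD 11: (8,-14) -> (15.217,-5.698) [heading=49, draw]
LT 180: heading 49 -> 229
RT 180: heading 229 -> 49
Final: pos=(15.217,-5.698), heading=49, 5 segment(s) drawn

Answer: 15.217 -5.698 49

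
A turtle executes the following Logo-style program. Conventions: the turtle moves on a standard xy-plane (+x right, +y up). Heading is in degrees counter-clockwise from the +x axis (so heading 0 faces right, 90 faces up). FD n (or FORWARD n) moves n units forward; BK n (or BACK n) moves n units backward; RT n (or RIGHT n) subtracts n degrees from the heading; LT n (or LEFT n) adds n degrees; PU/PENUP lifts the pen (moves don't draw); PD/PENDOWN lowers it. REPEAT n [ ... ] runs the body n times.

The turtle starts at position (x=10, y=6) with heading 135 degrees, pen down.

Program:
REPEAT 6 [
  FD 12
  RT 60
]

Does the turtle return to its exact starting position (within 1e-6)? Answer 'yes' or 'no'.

Answer: yes

Derivation:
Executing turtle program step by step:
Start: pos=(10,6), heading=135, pen down
REPEAT 6 [
  -- iteration 1/6 --
  FD 12: (10,6) -> (1.515,14.485) [heading=135, draw]
  RT 60: heading 135 -> 75
  -- iteration 2/6 --
  FD 12: (1.515,14.485) -> (4.621,26.076) [heading=75, draw]
  RT 60: heading 75 -> 15
  -- iteration 3/6 --
  FD 12: (4.621,26.076) -> (16.212,29.182) [heading=15, draw]
  RT 60: heading 15 -> 315
  -- iteration 4/6 --
  FD 12: (16.212,29.182) -> (24.697,20.697) [heading=315, draw]
  RT 60: heading 315 -> 255
  -- iteration 5/6 --
  FD 12: (24.697,20.697) -> (21.591,9.106) [heading=255, draw]
  RT 60: heading 255 -> 195
  -- iteration 6/6 --
  FD 12: (21.591,9.106) -> (10,6) [heading=195, draw]
  RT 60: heading 195 -> 135
]
Final: pos=(10,6), heading=135, 6 segment(s) drawn

Start position: (10, 6)
Final position: (10, 6)
Distance = 0; < 1e-6 -> CLOSED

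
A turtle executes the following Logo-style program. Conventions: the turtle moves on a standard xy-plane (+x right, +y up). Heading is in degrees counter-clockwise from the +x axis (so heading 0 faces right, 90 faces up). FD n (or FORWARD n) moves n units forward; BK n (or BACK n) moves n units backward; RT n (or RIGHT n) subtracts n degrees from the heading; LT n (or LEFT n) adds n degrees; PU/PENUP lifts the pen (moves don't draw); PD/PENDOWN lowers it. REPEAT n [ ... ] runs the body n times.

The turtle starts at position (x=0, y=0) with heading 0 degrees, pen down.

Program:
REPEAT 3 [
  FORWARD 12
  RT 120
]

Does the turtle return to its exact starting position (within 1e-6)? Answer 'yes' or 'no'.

Executing turtle program step by step:
Start: pos=(0,0), heading=0, pen down
REPEAT 3 [
  -- iteration 1/3 --
  FD 12: (0,0) -> (12,0) [heading=0, draw]
  RT 120: heading 0 -> 240
  -- iteration 2/3 --
  FD 12: (12,0) -> (6,-10.392) [heading=240, draw]
  RT 120: heading 240 -> 120
  -- iteration 3/3 --
  FD 12: (6,-10.392) -> (0,0) [heading=120, draw]
  RT 120: heading 120 -> 0
]
Final: pos=(0,0), heading=0, 3 segment(s) drawn

Start position: (0, 0)
Final position: (0, 0)
Distance = 0; < 1e-6 -> CLOSED

Answer: yes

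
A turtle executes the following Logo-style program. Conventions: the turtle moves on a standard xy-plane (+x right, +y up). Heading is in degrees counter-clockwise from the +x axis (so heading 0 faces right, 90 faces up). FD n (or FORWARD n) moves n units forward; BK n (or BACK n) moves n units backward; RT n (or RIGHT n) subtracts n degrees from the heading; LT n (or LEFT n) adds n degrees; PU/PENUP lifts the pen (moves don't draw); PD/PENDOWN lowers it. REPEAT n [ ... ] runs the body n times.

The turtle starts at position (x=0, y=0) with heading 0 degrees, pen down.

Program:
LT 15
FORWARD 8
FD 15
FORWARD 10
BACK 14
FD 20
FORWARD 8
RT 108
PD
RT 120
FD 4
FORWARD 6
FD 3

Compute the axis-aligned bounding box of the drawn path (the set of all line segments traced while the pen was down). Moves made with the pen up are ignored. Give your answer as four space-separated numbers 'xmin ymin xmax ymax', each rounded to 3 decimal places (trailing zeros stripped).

Answer: 0 0 45.399 19.245

Derivation:
Executing turtle program step by step:
Start: pos=(0,0), heading=0, pen down
LT 15: heading 0 -> 15
FD 8: (0,0) -> (7.727,2.071) [heading=15, draw]
FD 15: (7.727,2.071) -> (22.216,5.953) [heading=15, draw]
FD 10: (22.216,5.953) -> (31.876,8.541) [heading=15, draw]
BK 14: (31.876,8.541) -> (18.353,4.918) [heading=15, draw]
FD 20: (18.353,4.918) -> (37.671,10.094) [heading=15, draw]
FD 8: (37.671,10.094) -> (45.399,12.164) [heading=15, draw]
RT 108: heading 15 -> 267
PD: pen down
RT 120: heading 267 -> 147
FD 4: (45.399,12.164) -> (42.044,14.343) [heading=147, draw]
FD 6: (42.044,14.343) -> (37.012,17.611) [heading=147, draw]
FD 3: (37.012,17.611) -> (34.496,19.245) [heading=147, draw]
Final: pos=(34.496,19.245), heading=147, 9 segment(s) drawn

Segment endpoints: x in {0, 7.727, 18.353, 22.216, 31.876, 34.496, 37.012, 37.671, 42.044, 45.399}, y in {0, 2.071, 4.918, 5.953, 8.541, 10.094, 12.164, 14.343, 17.611, 19.245}
xmin=0, ymin=0, xmax=45.399, ymax=19.245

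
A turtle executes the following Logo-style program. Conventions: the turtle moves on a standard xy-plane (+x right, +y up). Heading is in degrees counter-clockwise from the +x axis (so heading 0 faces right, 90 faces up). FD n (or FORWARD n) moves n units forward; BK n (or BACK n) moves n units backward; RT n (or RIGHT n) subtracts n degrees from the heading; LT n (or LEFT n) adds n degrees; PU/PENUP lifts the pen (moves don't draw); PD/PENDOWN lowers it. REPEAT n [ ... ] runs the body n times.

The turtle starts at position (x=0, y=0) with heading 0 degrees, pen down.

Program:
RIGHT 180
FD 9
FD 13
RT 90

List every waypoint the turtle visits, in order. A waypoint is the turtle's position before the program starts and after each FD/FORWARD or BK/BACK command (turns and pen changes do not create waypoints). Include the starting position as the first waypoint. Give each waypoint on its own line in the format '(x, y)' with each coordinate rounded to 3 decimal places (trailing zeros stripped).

Answer: (0, 0)
(-9, 0)
(-22, 0)

Derivation:
Executing turtle program step by step:
Start: pos=(0,0), heading=0, pen down
RT 180: heading 0 -> 180
FD 9: (0,0) -> (-9,0) [heading=180, draw]
FD 13: (-9,0) -> (-22,0) [heading=180, draw]
RT 90: heading 180 -> 90
Final: pos=(-22,0), heading=90, 2 segment(s) drawn
Waypoints (3 total):
(0, 0)
(-9, 0)
(-22, 0)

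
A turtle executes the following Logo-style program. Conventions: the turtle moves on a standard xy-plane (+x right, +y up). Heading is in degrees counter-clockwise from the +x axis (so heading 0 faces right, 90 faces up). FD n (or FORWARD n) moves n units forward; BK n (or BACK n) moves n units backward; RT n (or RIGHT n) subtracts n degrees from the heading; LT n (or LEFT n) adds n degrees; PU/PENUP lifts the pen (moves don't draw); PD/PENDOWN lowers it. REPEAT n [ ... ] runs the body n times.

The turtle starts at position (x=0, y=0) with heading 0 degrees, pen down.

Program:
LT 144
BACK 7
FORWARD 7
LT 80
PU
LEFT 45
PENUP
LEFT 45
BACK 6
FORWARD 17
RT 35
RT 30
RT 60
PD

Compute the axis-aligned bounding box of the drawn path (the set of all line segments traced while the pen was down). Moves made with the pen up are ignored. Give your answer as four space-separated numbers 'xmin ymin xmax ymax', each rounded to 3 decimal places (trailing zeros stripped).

Answer: 0 -4.114 5.663 0

Derivation:
Executing turtle program step by step:
Start: pos=(0,0), heading=0, pen down
LT 144: heading 0 -> 144
BK 7: (0,0) -> (5.663,-4.114) [heading=144, draw]
FD 7: (5.663,-4.114) -> (0,0) [heading=144, draw]
LT 80: heading 144 -> 224
PU: pen up
LT 45: heading 224 -> 269
PU: pen up
LT 45: heading 269 -> 314
BK 6: (0,0) -> (-4.168,4.316) [heading=314, move]
FD 17: (-4.168,4.316) -> (7.641,-7.913) [heading=314, move]
RT 35: heading 314 -> 279
RT 30: heading 279 -> 249
RT 60: heading 249 -> 189
PD: pen down
Final: pos=(7.641,-7.913), heading=189, 2 segment(s) drawn

Segment endpoints: x in {0, 5.663}, y in {-4.114, 0}
xmin=0, ymin=-4.114, xmax=5.663, ymax=0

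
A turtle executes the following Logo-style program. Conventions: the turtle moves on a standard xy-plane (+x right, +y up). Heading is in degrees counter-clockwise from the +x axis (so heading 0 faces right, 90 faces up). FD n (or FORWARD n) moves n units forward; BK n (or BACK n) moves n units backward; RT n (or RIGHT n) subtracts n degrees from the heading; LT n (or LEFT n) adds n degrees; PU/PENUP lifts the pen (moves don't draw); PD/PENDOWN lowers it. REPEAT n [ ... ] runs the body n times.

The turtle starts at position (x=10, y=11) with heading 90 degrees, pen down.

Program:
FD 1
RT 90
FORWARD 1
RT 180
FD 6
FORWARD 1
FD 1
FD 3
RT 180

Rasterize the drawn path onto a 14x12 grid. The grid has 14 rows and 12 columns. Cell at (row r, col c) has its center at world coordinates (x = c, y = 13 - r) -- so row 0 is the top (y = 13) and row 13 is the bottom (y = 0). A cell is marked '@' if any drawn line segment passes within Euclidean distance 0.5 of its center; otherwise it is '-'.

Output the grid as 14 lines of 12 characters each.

Answer: ------------
@@@@@@@@@@@@
----------@-
------------
------------
------------
------------
------------
------------
------------
------------
------------
------------
------------

Derivation:
Segment 0: (10,11) -> (10,12)
Segment 1: (10,12) -> (11,12)
Segment 2: (11,12) -> (5,12)
Segment 3: (5,12) -> (4,12)
Segment 4: (4,12) -> (3,12)
Segment 5: (3,12) -> (0,12)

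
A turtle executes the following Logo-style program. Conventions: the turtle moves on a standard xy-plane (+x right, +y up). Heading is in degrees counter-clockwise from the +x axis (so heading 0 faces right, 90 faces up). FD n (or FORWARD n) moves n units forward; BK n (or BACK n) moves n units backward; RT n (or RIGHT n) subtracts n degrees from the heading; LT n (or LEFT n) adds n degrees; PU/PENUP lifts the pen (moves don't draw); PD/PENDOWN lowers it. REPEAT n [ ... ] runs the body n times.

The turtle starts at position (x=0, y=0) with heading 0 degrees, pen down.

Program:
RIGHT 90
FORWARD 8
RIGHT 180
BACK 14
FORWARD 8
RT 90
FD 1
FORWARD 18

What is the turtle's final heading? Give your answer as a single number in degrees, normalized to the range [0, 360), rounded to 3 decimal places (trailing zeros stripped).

Answer: 0

Derivation:
Executing turtle program step by step:
Start: pos=(0,0), heading=0, pen down
RT 90: heading 0 -> 270
FD 8: (0,0) -> (0,-8) [heading=270, draw]
RT 180: heading 270 -> 90
BK 14: (0,-8) -> (0,-22) [heading=90, draw]
FD 8: (0,-22) -> (0,-14) [heading=90, draw]
RT 90: heading 90 -> 0
FD 1: (0,-14) -> (1,-14) [heading=0, draw]
FD 18: (1,-14) -> (19,-14) [heading=0, draw]
Final: pos=(19,-14), heading=0, 5 segment(s) drawn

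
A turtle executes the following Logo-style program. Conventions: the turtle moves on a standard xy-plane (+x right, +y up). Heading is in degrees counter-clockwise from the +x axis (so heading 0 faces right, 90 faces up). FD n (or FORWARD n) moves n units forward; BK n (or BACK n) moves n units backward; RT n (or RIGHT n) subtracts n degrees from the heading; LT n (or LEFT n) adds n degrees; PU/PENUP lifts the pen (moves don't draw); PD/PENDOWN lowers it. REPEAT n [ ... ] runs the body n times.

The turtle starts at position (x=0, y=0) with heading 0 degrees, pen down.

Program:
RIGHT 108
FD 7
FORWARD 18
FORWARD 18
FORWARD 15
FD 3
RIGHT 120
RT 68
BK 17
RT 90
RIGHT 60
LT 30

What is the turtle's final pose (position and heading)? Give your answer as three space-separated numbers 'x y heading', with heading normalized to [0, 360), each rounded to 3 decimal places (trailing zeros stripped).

Executing turtle program step by step:
Start: pos=(0,0), heading=0, pen down
RT 108: heading 0 -> 252
FD 7: (0,0) -> (-2.163,-6.657) [heading=252, draw]
FD 18: (-2.163,-6.657) -> (-7.725,-23.776) [heading=252, draw]
FD 18: (-7.725,-23.776) -> (-13.288,-40.895) [heading=252, draw]
FD 15: (-13.288,-40.895) -> (-17.923,-55.161) [heading=252, draw]
FD 3: (-17.923,-55.161) -> (-18.85,-58.014) [heading=252, draw]
RT 120: heading 252 -> 132
RT 68: heading 132 -> 64
BK 17: (-18.85,-58.014) -> (-26.302,-73.294) [heading=64, draw]
RT 90: heading 64 -> 334
RT 60: heading 334 -> 274
LT 30: heading 274 -> 304
Final: pos=(-26.302,-73.294), heading=304, 6 segment(s) drawn

Answer: -26.302 -73.294 304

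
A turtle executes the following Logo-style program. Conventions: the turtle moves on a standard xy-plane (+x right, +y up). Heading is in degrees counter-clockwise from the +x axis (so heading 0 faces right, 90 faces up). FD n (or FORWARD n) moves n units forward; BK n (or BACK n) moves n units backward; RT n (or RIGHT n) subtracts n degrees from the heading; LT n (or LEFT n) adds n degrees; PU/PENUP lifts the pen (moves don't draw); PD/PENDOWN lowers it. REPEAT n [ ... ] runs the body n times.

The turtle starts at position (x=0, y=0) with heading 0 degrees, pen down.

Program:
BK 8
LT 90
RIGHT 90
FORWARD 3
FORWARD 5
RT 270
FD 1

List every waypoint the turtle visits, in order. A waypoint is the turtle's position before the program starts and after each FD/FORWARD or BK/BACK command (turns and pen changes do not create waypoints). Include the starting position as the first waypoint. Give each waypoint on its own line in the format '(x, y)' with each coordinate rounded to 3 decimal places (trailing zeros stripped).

Executing turtle program step by step:
Start: pos=(0,0), heading=0, pen down
BK 8: (0,0) -> (-8,0) [heading=0, draw]
LT 90: heading 0 -> 90
RT 90: heading 90 -> 0
FD 3: (-8,0) -> (-5,0) [heading=0, draw]
FD 5: (-5,0) -> (0,0) [heading=0, draw]
RT 270: heading 0 -> 90
FD 1: (0,0) -> (0,1) [heading=90, draw]
Final: pos=(0,1), heading=90, 4 segment(s) drawn
Waypoints (5 total):
(0, 0)
(-8, 0)
(-5, 0)
(0, 0)
(0, 1)

Answer: (0, 0)
(-8, 0)
(-5, 0)
(0, 0)
(0, 1)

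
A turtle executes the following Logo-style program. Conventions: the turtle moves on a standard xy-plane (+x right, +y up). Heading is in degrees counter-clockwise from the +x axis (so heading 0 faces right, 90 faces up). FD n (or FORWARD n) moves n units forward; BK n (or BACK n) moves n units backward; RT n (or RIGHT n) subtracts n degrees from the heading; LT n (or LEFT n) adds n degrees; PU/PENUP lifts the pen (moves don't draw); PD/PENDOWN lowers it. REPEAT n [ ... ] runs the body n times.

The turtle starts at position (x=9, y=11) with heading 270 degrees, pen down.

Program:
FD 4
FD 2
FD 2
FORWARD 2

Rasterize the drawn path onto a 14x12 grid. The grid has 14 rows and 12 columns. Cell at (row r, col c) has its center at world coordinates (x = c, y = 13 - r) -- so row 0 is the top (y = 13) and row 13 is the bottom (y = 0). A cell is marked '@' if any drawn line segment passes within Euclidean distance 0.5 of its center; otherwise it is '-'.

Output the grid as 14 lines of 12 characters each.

Answer: ------------
------------
---------@--
---------@--
---------@--
---------@--
---------@--
---------@--
---------@--
---------@--
---------@--
---------@--
---------@--
------------

Derivation:
Segment 0: (9,11) -> (9,7)
Segment 1: (9,7) -> (9,5)
Segment 2: (9,5) -> (9,3)
Segment 3: (9,3) -> (9,1)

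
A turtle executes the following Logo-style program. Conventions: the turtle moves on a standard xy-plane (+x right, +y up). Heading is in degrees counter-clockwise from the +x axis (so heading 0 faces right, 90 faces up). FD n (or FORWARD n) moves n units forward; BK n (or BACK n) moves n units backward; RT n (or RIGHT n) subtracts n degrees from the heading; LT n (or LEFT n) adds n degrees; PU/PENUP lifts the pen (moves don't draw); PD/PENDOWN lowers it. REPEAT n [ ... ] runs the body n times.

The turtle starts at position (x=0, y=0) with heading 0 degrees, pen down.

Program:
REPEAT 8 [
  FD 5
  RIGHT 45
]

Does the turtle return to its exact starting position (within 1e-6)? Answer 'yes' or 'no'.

Answer: yes

Derivation:
Executing turtle program step by step:
Start: pos=(0,0), heading=0, pen down
REPEAT 8 [
  -- iteration 1/8 --
  FD 5: (0,0) -> (5,0) [heading=0, draw]
  RT 45: heading 0 -> 315
  -- iteration 2/8 --
  FD 5: (5,0) -> (8.536,-3.536) [heading=315, draw]
  RT 45: heading 315 -> 270
  -- iteration 3/8 --
  FD 5: (8.536,-3.536) -> (8.536,-8.536) [heading=270, draw]
  RT 45: heading 270 -> 225
  -- iteration 4/8 --
  FD 5: (8.536,-8.536) -> (5,-12.071) [heading=225, draw]
  RT 45: heading 225 -> 180
  -- iteration 5/8 --
  FD 5: (5,-12.071) -> (0,-12.071) [heading=180, draw]
  RT 45: heading 180 -> 135
  -- iteration 6/8 --
  FD 5: (0,-12.071) -> (-3.536,-8.536) [heading=135, draw]
  RT 45: heading 135 -> 90
  -- iteration 7/8 --
  FD 5: (-3.536,-8.536) -> (-3.536,-3.536) [heading=90, draw]
  RT 45: heading 90 -> 45
  -- iteration 8/8 --
  FD 5: (-3.536,-3.536) -> (0,0) [heading=45, draw]
  RT 45: heading 45 -> 0
]
Final: pos=(0,0), heading=0, 8 segment(s) drawn

Start position: (0, 0)
Final position: (0, 0)
Distance = 0; < 1e-6 -> CLOSED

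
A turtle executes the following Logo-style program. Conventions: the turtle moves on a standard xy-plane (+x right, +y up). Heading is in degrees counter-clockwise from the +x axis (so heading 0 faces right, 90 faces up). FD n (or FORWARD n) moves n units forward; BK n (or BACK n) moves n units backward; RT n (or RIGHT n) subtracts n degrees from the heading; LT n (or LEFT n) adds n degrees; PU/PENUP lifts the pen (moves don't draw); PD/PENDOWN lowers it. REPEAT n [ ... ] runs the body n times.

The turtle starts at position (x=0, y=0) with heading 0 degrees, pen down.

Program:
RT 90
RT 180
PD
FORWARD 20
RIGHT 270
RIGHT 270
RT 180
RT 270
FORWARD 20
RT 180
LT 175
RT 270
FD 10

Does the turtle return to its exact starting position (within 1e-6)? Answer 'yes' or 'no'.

Answer: no

Derivation:
Executing turtle program step by step:
Start: pos=(0,0), heading=0, pen down
RT 90: heading 0 -> 270
RT 180: heading 270 -> 90
PD: pen down
FD 20: (0,0) -> (0,20) [heading=90, draw]
RT 270: heading 90 -> 180
RT 270: heading 180 -> 270
RT 180: heading 270 -> 90
RT 270: heading 90 -> 180
FD 20: (0,20) -> (-20,20) [heading=180, draw]
RT 180: heading 180 -> 0
LT 175: heading 0 -> 175
RT 270: heading 175 -> 265
FD 10: (-20,20) -> (-20.872,10.038) [heading=265, draw]
Final: pos=(-20.872,10.038), heading=265, 3 segment(s) drawn

Start position: (0, 0)
Final position: (-20.872, 10.038)
Distance = 23.16; >= 1e-6 -> NOT closed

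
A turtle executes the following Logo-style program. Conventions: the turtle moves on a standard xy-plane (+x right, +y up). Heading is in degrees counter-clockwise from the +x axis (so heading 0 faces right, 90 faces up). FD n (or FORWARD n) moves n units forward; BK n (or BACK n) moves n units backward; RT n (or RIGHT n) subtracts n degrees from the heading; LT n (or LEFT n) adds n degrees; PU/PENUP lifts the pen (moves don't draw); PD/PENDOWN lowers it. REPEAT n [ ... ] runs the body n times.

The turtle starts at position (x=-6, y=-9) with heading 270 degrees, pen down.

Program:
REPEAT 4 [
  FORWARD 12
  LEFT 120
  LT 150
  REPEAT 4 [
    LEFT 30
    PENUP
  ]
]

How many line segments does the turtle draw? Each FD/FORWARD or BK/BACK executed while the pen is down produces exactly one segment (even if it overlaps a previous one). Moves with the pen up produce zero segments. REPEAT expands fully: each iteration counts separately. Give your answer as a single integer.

Executing turtle program step by step:
Start: pos=(-6,-9), heading=270, pen down
REPEAT 4 [
  -- iteration 1/4 --
  FD 12: (-6,-9) -> (-6,-21) [heading=270, draw]
  LT 120: heading 270 -> 30
  LT 150: heading 30 -> 180
  REPEAT 4 [
    -- iteration 1/4 --
    LT 30: heading 180 -> 210
    PU: pen up
    -- iteration 2/4 --
    LT 30: heading 210 -> 240
    PU: pen up
    -- iteration 3/4 --
    LT 30: heading 240 -> 270
    PU: pen up
    -- iteration 4/4 --
    LT 30: heading 270 -> 300
    PU: pen up
  ]
  -- iteration 2/4 --
  FD 12: (-6,-21) -> (0,-31.392) [heading=300, move]
  LT 120: heading 300 -> 60
  LT 150: heading 60 -> 210
  REPEAT 4 [
    -- iteration 1/4 --
    LT 30: heading 210 -> 240
    PU: pen up
    -- iteration 2/4 --
    LT 30: heading 240 -> 270
    PU: pen up
    -- iteration 3/4 --
    LT 30: heading 270 -> 300
    PU: pen up
    -- iteration 4/4 --
    LT 30: heading 300 -> 330
    PU: pen up
  ]
  -- iteration 3/4 --
  FD 12: (0,-31.392) -> (10.392,-37.392) [heading=330, move]
  LT 120: heading 330 -> 90
  LT 150: heading 90 -> 240
  REPEAT 4 [
    -- iteration 1/4 --
    LT 30: heading 240 -> 270
    PU: pen up
    -- iteration 2/4 --
    LT 30: heading 270 -> 300
    PU: pen up
    -- iteration 3/4 --
    LT 30: heading 300 -> 330
    PU: pen up
    -- iteration 4/4 --
    LT 30: heading 330 -> 0
    PU: pen up
  ]
  -- iteration 4/4 --
  FD 12: (10.392,-37.392) -> (22.392,-37.392) [heading=0, move]
  LT 120: heading 0 -> 120
  LT 150: heading 120 -> 270
  REPEAT 4 [
    -- iteration 1/4 --
    LT 30: heading 270 -> 300
    PU: pen up
    -- iteration 2/4 --
    LT 30: heading 300 -> 330
    PU: pen up
    -- iteration 3/4 --
    LT 30: heading 330 -> 0
    PU: pen up
    -- iteration 4/4 --
    LT 30: heading 0 -> 30
    PU: pen up
  ]
]
Final: pos=(22.392,-37.392), heading=30, 1 segment(s) drawn
Segments drawn: 1

Answer: 1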